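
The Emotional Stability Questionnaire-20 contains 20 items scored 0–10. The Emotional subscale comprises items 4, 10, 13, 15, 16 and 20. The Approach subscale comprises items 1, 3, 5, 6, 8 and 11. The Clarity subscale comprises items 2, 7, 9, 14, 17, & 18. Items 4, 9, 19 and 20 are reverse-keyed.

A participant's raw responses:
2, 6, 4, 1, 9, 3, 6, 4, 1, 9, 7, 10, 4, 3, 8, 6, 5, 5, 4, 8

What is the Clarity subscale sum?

34

Clarity items: 2, 7, 9, 14, 17, 18.
Of these, item 9 is reverse-keyed; reverse-coded value = 10 − response.
  item 2: 6
  item 7: 6
  item 9: 10 − 1 = 9
  item 14: 3
  item 17: 5
  item 18: 5
Sum = 6 + 6 + 9 + 3 + 5 + 5 = 34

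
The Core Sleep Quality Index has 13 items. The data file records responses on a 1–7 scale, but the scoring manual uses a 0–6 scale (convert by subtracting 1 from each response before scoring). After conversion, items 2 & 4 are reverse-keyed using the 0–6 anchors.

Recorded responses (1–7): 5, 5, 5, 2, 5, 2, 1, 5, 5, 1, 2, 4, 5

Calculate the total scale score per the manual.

Convert to 0–6: 4, 4, 4, 1, 4, 1, 0, 4, 4, 0, 1, 3, 4
Reverse-coded (reversed = (0+6) − raw = 6 − raw):
  item 2: 6 − 4 = 2
  item 4: 6 − 1 = 5
Scored: 4, 2, 4, 5, 4, 1, 0, 4, 4, 0, 1, 3, 4
Total = 36

36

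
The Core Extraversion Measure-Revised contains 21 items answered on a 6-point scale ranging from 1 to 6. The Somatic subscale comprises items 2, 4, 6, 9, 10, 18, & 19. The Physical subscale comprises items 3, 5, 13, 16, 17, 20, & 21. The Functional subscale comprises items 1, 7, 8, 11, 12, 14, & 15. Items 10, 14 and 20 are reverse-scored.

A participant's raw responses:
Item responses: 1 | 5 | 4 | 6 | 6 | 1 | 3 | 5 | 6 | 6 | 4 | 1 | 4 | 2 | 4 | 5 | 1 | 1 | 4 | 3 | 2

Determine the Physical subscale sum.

26

Physical items: 3, 5, 13, 16, 17, 20, 21.
Of these, item 20 is reverse-scored; reversed = (1+6) − raw = 7 − raw.
  item 3: 4
  item 5: 6
  item 13: 4
  item 16: 5
  item 17: 1
  item 20: 7 − 3 = 4
  item 21: 2
Sum = 4 + 6 + 4 + 5 + 1 + 4 + 2 = 26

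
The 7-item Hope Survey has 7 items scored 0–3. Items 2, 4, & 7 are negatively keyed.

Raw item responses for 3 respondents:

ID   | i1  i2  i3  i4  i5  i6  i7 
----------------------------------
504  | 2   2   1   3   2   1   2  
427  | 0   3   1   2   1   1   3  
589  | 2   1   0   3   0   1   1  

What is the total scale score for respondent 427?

Respondent 427 raw: 0, 3, 1, 2, 1, 1, 3.
Reverse-coded (reverse-coded value = 3 − response):
  item 1: 0
  item 2: 3 − 3 = 0
  item 3: 1
  item 4: 3 − 2 = 1
  item 5: 1
  item 6: 1
  item 7: 3 − 3 = 0
Sum = 0 + 0 + 1 + 1 + 1 + 1 + 0 = 4

4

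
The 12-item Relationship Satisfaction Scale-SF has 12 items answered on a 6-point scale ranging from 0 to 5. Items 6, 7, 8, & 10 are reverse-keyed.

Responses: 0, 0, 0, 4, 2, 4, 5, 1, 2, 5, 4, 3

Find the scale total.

20

Reversing items 6, 7, 8, & 10 with 5 − raw:
Total = 0 + 0 + 0 + 4 + 2 + (5−4) + (5−5) + (5−1) + 2 + (5−5) + 4 + 3
      = 0 + 0 + 0 + 4 + 2 + 1 + 0 + 4 + 2 + 0 + 4 + 3 = 20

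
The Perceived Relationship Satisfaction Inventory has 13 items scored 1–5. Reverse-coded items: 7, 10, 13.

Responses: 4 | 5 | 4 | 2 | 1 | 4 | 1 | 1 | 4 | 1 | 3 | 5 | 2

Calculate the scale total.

Apply reverse scoring (reversed = (1+5) − raw = 6 − raw):
  item 7: 6 − 1 = 5
  item 10: 6 − 1 = 5
  item 13: 6 − 2 = 4
After reverse-coding: 4, 5, 4, 2, 1, 4, 5, 1, 4, 5, 3, 5, 4
Total = 4 + 5 + 4 + 2 + 1 + 4 + 5 + 1 + 4 + 5 + 3 + 5 + 4 = 47

47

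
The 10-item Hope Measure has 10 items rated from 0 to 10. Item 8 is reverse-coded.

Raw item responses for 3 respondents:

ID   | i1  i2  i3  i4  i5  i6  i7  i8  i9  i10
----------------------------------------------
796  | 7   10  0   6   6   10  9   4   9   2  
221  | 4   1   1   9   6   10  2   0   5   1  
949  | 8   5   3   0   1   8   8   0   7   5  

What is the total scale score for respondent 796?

65

Respondent 796 raw: 7, 10, 0, 6, 6, 10, 9, 4, 9, 2.
Reverse-coded (reverse-coded value = 10 − response):
  item 1: 7
  item 2: 10
  item 3: 0
  item 4: 6
  item 5: 6
  item 6: 10
  item 7: 9
  item 8: 10 − 4 = 6
  item 9: 9
  item 10: 2
Sum = 7 + 10 + 0 + 6 + 6 + 10 + 9 + 6 + 9 + 2 = 65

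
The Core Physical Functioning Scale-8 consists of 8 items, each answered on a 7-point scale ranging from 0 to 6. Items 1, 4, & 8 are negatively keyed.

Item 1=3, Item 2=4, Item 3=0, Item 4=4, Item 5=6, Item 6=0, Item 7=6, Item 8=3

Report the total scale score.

Reverse-coded items (on a 0–6 scale, reversed = 6 − raw):
  item 1: 6 − 3 = 3
  item 4: 6 − 4 = 2
  item 8: 6 − 3 = 3
After reverse-coding: 3, 4, 0, 2, 6, 0, 6, 3
Total = 3 + 4 + 0 + 2 + 6 + 0 + 6 + 3 = 24

24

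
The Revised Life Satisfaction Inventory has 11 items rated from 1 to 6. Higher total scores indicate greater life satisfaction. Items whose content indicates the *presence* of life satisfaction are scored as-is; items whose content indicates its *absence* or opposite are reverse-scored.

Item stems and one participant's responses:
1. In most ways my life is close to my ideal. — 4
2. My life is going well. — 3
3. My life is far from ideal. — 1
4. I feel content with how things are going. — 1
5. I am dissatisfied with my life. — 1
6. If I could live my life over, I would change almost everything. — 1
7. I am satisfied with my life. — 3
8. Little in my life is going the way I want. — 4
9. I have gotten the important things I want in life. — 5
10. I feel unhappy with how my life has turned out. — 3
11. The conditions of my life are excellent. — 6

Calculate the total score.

47

Items 3, 5, 6, 8, 10 describe the absence/opposite of life satisfaction → reverse-score.
reverse-coded value = 7 − response.
  item 1: 4
  item 2: 3
  item 3: 7 − 1 = 6
  item 4: 1
  item 5: 7 − 1 = 6
  item 6: 7 − 1 = 6
  item 7: 3
  item 8: 7 − 4 = 3
  item 9: 5
  item 10: 7 − 3 = 4
  item 11: 6
Total = 4 + 3 + 6 + 1 + 6 + 6 + 3 + 3 + 5 + 4 + 6 = 47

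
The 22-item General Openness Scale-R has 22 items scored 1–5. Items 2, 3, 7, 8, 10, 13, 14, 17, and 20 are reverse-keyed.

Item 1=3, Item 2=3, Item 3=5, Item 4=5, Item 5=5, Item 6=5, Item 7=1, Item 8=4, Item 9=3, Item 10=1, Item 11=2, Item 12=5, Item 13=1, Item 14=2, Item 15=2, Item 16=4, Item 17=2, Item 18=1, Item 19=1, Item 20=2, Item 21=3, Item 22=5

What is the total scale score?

Reverse-keyed items use 6 − raw:
  item 2: 6 − 3 = 3
  item 3: 6 − 5 = 1
  item 7: 6 − 1 = 5
  item 8: 6 − 4 = 2
  item 10: 6 − 1 = 5
  item 13: 6 − 1 = 5
  item 14: 6 − 2 = 4
  item 17: 6 − 2 = 4
  item 20: 6 − 2 = 4
Scored items: 3, 3, 1, 5, 5, 5, 5, 2, 3, 5, 2, 5, 5, 4, 2, 4, 4, 1, 1, 4, 3, 5
Total = 3 + 3 + 1 + 5 + 5 + 5 + 5 + 2 + 3 + 5 + 2 + 5 + 5 + 4 + 2 + 4 + 4 + 1 + 1 + 4 + 3 + 5 = 77

77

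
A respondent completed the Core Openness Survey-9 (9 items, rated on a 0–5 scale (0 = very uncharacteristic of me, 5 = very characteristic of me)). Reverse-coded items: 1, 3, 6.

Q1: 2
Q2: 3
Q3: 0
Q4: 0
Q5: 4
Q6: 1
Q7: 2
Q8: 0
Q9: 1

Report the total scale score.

22

Raw sum = 13. Reverse-coded items: 1, 3, 6; their raw sum = 3.
Each reversal replaces raw with 5 − raw, changing the total by 5 − 2·raw per item.
Total = 13 + 3·5 − 2·3 = 13 + 15 − 6 = 22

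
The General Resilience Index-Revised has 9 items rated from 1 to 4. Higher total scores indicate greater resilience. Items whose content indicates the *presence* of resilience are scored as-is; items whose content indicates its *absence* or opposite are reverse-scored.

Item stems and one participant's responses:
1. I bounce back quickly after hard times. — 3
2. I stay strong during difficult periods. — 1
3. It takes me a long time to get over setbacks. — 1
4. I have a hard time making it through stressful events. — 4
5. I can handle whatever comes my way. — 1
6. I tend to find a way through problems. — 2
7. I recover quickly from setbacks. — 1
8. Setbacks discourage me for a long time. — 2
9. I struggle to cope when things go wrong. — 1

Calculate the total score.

20

Items 3, 4, 8, 9 describe the absence/opposite of resilience → reverse-score.
reversed = (1+4) − raw = 5 − raw.
  item 1: 3
  item 2: 1
  item 3: 5 − 1 = 4
  item 4: 5 − 4 = 1
  item 5: 1
  item 6: 2
  item 7: 1
  item 8: 5 − 2 = 3
  item 9: 5 − 1 = 4
Total = 3 + 1 + 4 + 1 + 1 + 2 + 1 + 3 + 4 = 20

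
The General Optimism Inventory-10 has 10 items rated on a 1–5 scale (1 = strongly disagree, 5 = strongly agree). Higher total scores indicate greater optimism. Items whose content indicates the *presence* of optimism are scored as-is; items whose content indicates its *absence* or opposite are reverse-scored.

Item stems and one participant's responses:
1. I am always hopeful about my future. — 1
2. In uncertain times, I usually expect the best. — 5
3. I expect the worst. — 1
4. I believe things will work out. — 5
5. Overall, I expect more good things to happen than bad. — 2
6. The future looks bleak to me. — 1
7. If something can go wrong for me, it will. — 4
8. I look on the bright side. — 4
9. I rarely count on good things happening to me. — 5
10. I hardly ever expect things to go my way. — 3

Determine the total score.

33

Items 3, 6, 7, 9, 10 describe the absence/opposite of optimism → reverse-score.
reversed = (1+5) − raw = 6 − raw.
  item 1: 1
  item 2: 5
  item 3: 6 − 1 = 5
  item 4: 5
  item 5: 2
  item 6: 6 − 1 = 5
  item 7: 6 − 4 = 2
  item 8: 4
  item 9: 6 − 5 = 1
  item 10: 6 − 3 = 3
Total = 1 + 5 + 5 + 5 + 2 + 5 + 2 + 4 + 1 + 3 = 33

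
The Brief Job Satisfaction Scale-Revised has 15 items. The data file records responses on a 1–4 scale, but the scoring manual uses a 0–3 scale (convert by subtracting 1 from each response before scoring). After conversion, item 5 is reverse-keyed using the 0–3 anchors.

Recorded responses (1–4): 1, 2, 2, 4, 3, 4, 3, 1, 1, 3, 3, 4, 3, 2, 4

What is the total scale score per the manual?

24

Convert to 0–3: 0, 1, 1, 3, 2, 3, 2, 0, 0, 2, 2, 3, 2, 1, 3
Reverse-coded (on a 0–3 scale, reversed = 3 − raw):
  item 5: 3 − 2 = 1
Scored: 0, 1, 1, 3, 1, 3, 2, 0, 0, 2, 2, 3, 2, 1, 3
Total = 24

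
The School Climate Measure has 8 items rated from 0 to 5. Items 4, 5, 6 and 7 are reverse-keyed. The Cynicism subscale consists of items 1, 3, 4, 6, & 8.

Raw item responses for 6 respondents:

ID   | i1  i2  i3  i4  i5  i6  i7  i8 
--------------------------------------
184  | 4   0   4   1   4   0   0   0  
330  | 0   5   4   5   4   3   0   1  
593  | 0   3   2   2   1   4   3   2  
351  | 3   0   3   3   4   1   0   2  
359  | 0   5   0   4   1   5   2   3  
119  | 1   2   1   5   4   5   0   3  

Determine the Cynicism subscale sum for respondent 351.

14

Respondent 351 raw: 3, 0, 3, 3, 4, 1, 0, 2.
Cynicism items: 1, 3, 4, 6, 8.
Reverse-coded (reverse-coded value = 5 − response):
  item 1: 3
  item 3: 3
  item 4: 5 − 3 = 2
  item 6: 5 − 1 = 4
  item 8: 2
Sum = 3 + 3 + 2 + 4 + 2 = 14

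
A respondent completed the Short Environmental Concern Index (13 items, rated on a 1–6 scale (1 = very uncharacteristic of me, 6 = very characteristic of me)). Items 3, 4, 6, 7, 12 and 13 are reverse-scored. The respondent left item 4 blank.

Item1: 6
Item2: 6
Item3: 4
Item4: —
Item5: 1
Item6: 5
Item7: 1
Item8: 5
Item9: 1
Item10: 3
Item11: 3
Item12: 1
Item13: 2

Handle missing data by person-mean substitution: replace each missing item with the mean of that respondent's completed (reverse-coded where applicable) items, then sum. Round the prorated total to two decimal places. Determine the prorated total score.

50.92

Reverse-coded (on a 1–6 scale, reversed = 7 − raw):
  item 3: 7 − 4 = 3
  item 6: 7 − 5 = 2
  item 7: 7 − 1 = 6
  item 12: 7 − 1 = 6
  item 13: 7 − 2 = 5
Completed scored items (12 of 13): 6, 6, 3, 1, 2, 6, 5, 1, 3, 3, 6, 5; sum = 47.
Person mean = 47 / 12 ≈ 3.9167
Prorated total = (47 / 12) × 13 = 50.92 (to 2 dp)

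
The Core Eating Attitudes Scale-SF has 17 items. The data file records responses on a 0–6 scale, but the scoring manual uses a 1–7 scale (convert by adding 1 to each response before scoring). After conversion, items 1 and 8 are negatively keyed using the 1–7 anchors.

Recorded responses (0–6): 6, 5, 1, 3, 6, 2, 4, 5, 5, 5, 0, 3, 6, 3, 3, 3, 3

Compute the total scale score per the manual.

70

Convert to 1–7: 7, 6, 2, 4, 7, 3, 5, 6, 6, 6, 1, 4, 7, 4, 4, 4, 4
Reverse-coded (reversed = (1+7) − raw = 8 − raw):
  item 1: 8 − 7 = 1
  item 8: 8 − 6 = 2
Scored: 1, 6, 2, 4, 7, 3, 5, 2, 6, 6, 1, 4, 7, 4, 4, 4, 4
Total = 70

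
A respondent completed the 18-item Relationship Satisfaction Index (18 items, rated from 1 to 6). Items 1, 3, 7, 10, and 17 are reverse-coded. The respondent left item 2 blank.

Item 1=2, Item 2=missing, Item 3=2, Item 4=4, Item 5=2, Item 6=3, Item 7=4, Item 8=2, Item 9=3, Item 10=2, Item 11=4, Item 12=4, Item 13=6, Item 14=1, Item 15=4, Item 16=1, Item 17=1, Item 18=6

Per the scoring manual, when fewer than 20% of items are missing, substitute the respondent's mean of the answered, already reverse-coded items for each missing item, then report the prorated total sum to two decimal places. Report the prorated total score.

67.76

Reverse-coded (on a 1–6 scale, reversed = 7 − raw):
  item 1: 7 − 2 = 5
  item 3: 7 − 2 = 5
  item 7: 7 − 4 = 3
  item 10: 7 − 2 = 5
  item 17: 7 − 1 = 6
Completed scored items (17 of 18): 5, 5, 4, 2, 3, 3, 2, 3, 5, 4, 4, 6, 1, 4, 1, 6, 6; sum = 64.
Person mean = 64 / 17 ≈ 3.7647
Prorated total = (64 / 17) × 18 = 67.76 (to 2 dp)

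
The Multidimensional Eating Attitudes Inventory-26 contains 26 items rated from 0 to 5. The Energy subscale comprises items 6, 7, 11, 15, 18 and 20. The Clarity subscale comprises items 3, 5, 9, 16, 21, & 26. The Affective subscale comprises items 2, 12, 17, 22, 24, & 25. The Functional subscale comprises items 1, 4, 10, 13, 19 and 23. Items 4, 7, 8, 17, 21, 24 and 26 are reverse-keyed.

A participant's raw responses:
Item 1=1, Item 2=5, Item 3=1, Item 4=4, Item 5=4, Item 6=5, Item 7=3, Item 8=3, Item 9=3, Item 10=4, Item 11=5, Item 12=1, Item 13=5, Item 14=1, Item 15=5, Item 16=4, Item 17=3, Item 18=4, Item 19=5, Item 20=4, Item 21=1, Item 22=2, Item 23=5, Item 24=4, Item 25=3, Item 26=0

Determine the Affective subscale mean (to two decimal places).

Affective items: 2, 12, 17, 22, 24, 25.
Of these, items 17 & 24 are reverse-keyed; reversed = (0+5) − raw = 5 − raw.
  item 2: 5
  item 12: 1
  item 17: 5 − 3 = 2
  item 22: 2
  item 24: 5 − 4 = 1
  item 25: 3
Sum = 5 + 1 + 2 + 2 + 1 + 3 = 14
Mean = 14 / 6 = 2.33

2.33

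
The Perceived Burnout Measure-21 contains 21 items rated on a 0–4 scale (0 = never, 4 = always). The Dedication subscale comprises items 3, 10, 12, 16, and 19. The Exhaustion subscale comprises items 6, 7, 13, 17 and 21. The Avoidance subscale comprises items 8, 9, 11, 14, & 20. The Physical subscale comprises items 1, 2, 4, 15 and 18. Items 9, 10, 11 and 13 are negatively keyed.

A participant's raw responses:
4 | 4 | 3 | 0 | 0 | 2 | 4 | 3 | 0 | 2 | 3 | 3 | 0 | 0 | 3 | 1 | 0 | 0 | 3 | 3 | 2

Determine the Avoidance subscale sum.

11

Avoidance items: 8, 9, 11, 14, 20.
Of these, items 9 & 11 are negatively keyed; reversed = (0+4) − raw = 4 − raw.
  item 8: 3
  item 9: 4 − 0 = 4
  item 11: 4 − 3 = 1
  item 14: 0
  item 20: 3
Sum = 3 + 4 + 1 + 0 + 3 = 11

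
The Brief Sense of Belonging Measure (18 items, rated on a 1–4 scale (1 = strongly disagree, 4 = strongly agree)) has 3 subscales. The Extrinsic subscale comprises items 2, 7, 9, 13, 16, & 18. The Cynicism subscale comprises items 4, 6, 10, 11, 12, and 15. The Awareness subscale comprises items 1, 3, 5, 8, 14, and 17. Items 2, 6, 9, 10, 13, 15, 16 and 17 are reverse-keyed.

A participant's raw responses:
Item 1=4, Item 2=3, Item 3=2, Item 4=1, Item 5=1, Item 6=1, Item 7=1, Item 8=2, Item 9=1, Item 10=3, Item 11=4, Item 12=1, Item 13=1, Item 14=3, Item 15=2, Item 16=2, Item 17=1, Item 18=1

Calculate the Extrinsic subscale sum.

Extrinsic items: 2, 7, 9, 13, 16, 18.
Of these, items 2, 9, 13, & 16 are reverse-keyed; on a 1–4 scale, reversed = 5 − raw.
  item 2: 5 − 3 = 2
  item 7: 1
  item 9: 5 − 1 = 4
  item 13: 5 − 1 = 4
  item 16: 5 − 2 = 3
  item 18: 1
Sum = 2 + 1 + 4 + 4 + 3 + 1 = 15

15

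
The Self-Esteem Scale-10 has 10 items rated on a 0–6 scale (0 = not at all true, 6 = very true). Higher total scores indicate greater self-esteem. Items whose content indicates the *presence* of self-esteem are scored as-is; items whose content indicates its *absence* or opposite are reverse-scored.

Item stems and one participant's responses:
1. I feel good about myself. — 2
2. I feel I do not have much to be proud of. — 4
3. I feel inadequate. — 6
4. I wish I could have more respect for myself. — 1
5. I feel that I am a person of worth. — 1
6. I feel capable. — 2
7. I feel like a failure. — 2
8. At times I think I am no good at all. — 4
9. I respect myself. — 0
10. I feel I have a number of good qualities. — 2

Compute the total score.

Items 2, 3, 4, 7, 8 describe the absence/opposite of self-esteem → reverse-score.
reverse-coded value = 6 − response.
  item 1: 2
  item 2: 6 − 4 = 2
  item 3: 6 − 6 = 0
  item 4: 6 − 1 = 5
  item 5: 1
  item 6: 2
  item 7: 6 − 2 = 4
  item 8: 6 − 4 = 2
  item 9: 0
  item 10: 2
Total = 2 + 2 + 0 + 5 + 1 + 2 + 4 + 2 + 0 + 2 = 20

20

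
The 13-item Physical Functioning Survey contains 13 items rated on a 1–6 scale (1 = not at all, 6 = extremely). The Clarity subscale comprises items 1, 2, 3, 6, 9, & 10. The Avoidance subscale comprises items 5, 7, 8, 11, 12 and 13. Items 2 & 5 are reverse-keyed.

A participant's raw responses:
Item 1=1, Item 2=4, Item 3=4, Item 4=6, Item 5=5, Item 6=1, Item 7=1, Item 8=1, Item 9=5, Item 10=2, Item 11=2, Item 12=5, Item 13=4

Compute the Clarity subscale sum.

Clarity items: 1, 2, 3, 6, 9, 10.
Of these, item 2 is reverse-keyed; on a 1–6 scale, reversed = 7 − raw.
  item 1: 1
  item 2: 7 − 4 = 3
  item 3: 4
  item 6: 1
  item 9: 5
  item 10: 2
Sum = 1 + 3 + 4 + 1 + 5 + 2 = 16

16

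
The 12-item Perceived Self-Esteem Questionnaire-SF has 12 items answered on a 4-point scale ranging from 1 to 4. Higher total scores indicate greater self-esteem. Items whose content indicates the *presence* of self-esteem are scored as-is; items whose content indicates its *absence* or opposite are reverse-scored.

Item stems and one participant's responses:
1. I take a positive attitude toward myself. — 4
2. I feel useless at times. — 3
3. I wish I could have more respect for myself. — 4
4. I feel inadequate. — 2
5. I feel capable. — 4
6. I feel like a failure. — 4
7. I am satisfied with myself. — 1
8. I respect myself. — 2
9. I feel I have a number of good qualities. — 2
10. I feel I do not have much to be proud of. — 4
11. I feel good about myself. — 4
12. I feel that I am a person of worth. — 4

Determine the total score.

Items 2, 3, 4, 6, 10 describe the absence/opposite of self-esteem → reverse-score.
on a 1–4 scale, reversed = 5 − raw.
  item 1: 4
  item 2: 5 − 3 = 2
  item 3: 5 − 4 = 1
  item 4: 5 − 2 = 3
  item 5: 4
  item 6: 5 − 4 = 1
  item 7: 1
  item 8: 2
  item 9: 2
  item 10: 5 − 4 = 1
  item 11: 4
  item 12: 4
Total = 4 + 2 + 1 + 3 + 4 + 1 + 1 + 2 + 2 + 1 + 4 + 4 = 29

29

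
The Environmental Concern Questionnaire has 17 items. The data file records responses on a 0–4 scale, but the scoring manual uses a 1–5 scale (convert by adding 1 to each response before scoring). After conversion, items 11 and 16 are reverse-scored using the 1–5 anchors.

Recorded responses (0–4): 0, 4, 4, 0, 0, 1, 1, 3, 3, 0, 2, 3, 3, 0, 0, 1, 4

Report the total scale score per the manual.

48

Convert to 1–5: 1, 5, 5, 1, 1, 2, 2, 4, 4, 1, 3, 4, 4, 1, 1, 2, 5
Reverse-coded (on a 1–5 scale, reversed = 6 − raw):
  item 11: 6 − 3 = 3
  item 16: 6 − 2 = 4
Scored: 1, 5, 5, 1, 1, 2, 2, 4, 4, 1, 3, 4, 4, 1, 1, 4, 5
Total = 48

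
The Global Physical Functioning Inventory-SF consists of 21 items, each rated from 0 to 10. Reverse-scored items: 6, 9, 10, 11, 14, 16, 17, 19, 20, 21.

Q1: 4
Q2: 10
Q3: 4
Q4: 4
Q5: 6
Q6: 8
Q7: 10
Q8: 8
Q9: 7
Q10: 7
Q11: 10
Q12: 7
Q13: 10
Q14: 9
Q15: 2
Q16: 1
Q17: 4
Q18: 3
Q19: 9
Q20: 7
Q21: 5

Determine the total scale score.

Reversing items 6, 9, 10, 11, 14, 16, 17, 19, 20 and 21 with 10 − raw:
Total = 4 + 10 + 4 + 4 + 6 + (10−8) + 10 + 8 + (10−7) + (10−7) + (10−10) + 7 + 10 + (10−9) + 2 + (10−1) + (10−4) + 3 + (10−9) + (10−7) + (10−5)
      = 4 + 10 + 4 + 4 + 6 + 2 + 10 + 8 + 3 + 3 + 0 + 7 + 10 + 1 + 2 + 9 + 6 + 3 + 1 + 3 + 5 = 101

101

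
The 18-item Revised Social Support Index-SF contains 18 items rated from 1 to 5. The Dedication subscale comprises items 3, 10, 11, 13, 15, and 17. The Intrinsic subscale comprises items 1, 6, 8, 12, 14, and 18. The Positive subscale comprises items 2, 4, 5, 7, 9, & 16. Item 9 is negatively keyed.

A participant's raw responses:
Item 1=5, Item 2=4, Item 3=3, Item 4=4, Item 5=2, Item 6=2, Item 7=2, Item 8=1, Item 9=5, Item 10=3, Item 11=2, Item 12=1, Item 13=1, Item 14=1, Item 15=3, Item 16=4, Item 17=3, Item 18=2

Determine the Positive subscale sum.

17

Positive items: 2, 4, 5, 7, 9, 16.
Of these, item 9 is negatively keyed; reverse-coded value = 6 − response.
  item 2: 4
  item 4: 4
  item 5: 2
  item 7: 2
  item 9: 6 − 5 = 1
  item 16: 4
Sum = 4 + 4 + 2 + 2 + 1 + 4 = 17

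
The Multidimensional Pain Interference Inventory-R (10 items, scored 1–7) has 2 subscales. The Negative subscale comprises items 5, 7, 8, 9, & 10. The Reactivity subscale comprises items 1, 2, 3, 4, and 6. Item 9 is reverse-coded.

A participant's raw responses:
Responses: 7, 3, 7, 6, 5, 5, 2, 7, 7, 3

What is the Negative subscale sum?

18

Negative items: 5, 7, 8, 9, 10.
Of these, item 9 is reverse-coded; reversed = (1+7) − raw = 8 − raw.
  item 5: 5
  item 7: 2
  item 8: 7
  item 9: 8 − 7 = 1
  item 10: 3
Sum = 5 + 2 + 7 + 1 + 3 = 18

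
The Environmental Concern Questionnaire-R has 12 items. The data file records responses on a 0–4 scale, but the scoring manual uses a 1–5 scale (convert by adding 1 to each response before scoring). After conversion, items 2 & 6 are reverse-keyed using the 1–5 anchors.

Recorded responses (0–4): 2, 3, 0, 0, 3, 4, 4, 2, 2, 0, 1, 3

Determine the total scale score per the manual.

30

Convert to 1–5: 3, 4, 1, 1, 4, 5, 5, 3, 3, 1, 2, 4
Reverse-coded (reversed = (1+5) − raw = 6 − raw):
  item 2: 6 − 4 = 2
  item 6: 6 − 5 = 1
Scored: 3, 2, 1, 1, 4, 1, 5, 3, 3, 1, 2, 4
Total = 30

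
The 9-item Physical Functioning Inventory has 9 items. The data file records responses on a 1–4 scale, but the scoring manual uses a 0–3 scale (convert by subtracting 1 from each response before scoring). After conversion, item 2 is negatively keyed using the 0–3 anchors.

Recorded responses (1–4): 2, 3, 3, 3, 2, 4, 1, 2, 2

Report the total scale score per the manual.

Convert to 0–3: 1, 2, 2, 2, 1, 3, 0, 1, 1
Reverse-coded (on a 0–3 scale, reversed = 3 − raw):
  item 2: 3 − 2 = 1
Scored: 1, 1, 2, 2, 1, 3, 0, 1, 1
Total = 12

12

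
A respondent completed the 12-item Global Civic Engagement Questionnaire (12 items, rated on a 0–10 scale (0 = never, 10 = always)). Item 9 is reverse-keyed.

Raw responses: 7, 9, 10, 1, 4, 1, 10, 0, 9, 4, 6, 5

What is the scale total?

Reversing item 9 with 10 − raw:
Total = 7 + 9 + 10 + 1 + 4 + 1 + 10 + 0 + (10−9) + 4 + 6 + 5
      = 7 + 9 + 10 + 1 + 4 + 1 + 10 + 0 + 1 + 4 + 6 + 5 = 58

58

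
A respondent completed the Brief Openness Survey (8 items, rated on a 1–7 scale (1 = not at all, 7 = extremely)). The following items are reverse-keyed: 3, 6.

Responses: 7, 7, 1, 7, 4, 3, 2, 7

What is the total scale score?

Apply reverse scoring (on a 1–7 scale, reversed = 8 − raw):
  item 3: 8 − 1 = 7
  item 6: 8 − 3 = 5
After reverse-coding: 7, 7, 7, 7, 4, 5, 2, 7
Total = 7 + 7 + 7 + 7 + 4 + 5 + 2 + 7 = 46

46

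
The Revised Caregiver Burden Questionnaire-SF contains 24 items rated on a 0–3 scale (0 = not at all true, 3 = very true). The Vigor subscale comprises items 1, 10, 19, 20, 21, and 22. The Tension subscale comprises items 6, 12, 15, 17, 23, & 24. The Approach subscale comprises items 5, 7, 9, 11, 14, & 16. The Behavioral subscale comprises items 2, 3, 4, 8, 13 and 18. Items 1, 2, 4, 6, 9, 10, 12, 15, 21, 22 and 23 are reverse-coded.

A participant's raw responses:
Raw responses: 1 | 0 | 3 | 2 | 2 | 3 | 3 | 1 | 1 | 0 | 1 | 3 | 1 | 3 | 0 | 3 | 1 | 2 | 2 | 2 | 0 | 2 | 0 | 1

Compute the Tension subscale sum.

Tension items: 6, 12, 15, 17, 23, 24.
Of these, items 6, 12, 15 and 23 are reverse-coded; reversed = (0+3) − raw = 3 − raw.
  item 6: 3 − 3 = 0
  item 12: 3 − 3 = 0
  item 15: 3 − 0 = 3
  item 17: 1
  item 23: 3 − 0 = 3
  item 24: 1
Sum = 0 + 0 + 3 + 1 + 3 + 1 = 8

8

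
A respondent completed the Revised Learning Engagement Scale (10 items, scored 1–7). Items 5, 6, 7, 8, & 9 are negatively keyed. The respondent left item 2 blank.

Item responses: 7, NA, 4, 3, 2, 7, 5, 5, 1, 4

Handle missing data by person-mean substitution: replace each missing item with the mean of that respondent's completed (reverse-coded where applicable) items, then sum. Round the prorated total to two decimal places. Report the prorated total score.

Reverse-coded (reverse-coded value = 8 − response):
  item 5: 8 − 2 = 6
  item 6: 8 − 7 = 1
  item 7: 8 − 5 = 3
  item 8: 8 − 5 = 3
  item 9: 8 − 1 = 7
Completed scored items (9 of 10): 7, 4, 3, 6, 1, 3, 3, 7, 4; sum = 38.
Person mean = 38 / 9 ≈ 4.2222
Prorated total = (38 / 9) × 10 = 42.22 (to 2 dp)

42.22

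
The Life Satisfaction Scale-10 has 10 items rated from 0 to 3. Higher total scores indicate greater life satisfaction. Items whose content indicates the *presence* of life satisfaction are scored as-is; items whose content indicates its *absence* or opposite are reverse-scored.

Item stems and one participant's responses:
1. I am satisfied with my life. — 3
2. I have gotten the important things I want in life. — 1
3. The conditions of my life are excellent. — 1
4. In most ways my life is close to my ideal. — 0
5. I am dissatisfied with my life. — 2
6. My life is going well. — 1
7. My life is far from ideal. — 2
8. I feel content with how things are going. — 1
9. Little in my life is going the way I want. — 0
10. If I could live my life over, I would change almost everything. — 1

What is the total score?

14

Items 5, 7, 9, 10 describe the absence/opposite of life satisfaction → reverse-score.
reverse-coded value = 3 − response.
  item 1: 3
  item 2: 1
  item 3: 1
  item 4: 0
  item 5: 3 − 2 = 1
  item 6: 1
  item 7: 3 − 2 = 1
  item 8: 1
  item 9: 3 − 0 = 3
  item 10: 3 − 1 = 2
Total = 3 + 1 + 1 + 0 + 1 + 1 + 1 + 1 + 3 + 2 = 14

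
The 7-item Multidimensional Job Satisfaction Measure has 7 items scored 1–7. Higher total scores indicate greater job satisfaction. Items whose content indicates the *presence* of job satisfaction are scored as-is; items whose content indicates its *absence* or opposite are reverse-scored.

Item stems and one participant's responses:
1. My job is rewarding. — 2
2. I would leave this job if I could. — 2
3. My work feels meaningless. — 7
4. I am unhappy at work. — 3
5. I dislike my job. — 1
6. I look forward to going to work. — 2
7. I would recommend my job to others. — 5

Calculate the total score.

Items 2, 3, 4, 5 describe the absence/opposite of job satisfaction → reverse-score.
reverse-coded value = 8 − response.
  item 1: 2
  item 2: 8 − 2 = 6
  item 3: 8 − 7 = 1
  item 4: 8 − 3 = 5
  item 5: 8 − 1 = 7
  item 6: 2
  item 7: 5
Total = 2 + 6 + 1 + 5 + 7 + 2 + 5 = 28

28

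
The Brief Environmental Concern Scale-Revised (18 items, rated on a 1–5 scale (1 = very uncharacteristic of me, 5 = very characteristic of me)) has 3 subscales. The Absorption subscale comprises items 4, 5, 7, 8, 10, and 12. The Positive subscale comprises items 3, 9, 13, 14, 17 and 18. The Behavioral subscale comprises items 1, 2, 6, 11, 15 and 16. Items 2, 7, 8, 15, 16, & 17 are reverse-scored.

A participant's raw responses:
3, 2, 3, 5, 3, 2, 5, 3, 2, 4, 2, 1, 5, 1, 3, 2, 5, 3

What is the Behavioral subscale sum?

18

Behavioral items: 1, 2, 6, 11, 15, 16.
Of these, items 2, 15 and 16 are reverse-scored; reversed = (1+5) − raw = 6 − raw.
  item 1: 3
  item 2: 6 − 2 = 4
  item 6: 2
  item 11: 2
  item 15: 6 − 3 = 3
  item 16: 6 − 2 = 4
Sum = 3 + 4 + 2 + 2 + 3 + 4 = 18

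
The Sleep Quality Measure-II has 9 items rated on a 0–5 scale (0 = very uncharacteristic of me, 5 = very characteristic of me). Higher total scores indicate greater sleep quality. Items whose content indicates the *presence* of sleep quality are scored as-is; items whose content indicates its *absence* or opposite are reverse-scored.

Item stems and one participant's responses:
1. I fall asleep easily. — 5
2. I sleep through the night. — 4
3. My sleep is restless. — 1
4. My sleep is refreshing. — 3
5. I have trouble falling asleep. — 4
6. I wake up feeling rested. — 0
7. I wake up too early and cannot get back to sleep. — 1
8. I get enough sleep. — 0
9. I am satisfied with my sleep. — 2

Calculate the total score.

23

Items 3, 5, 7 describe the absence/opposite of sleep quality → reverse-score.
on a 0–5 scale, reversed = 5 − raw.
  item 1: 5
  item 2: 4
  item 3: 5 − 1 = 4
  item 4: 3
  item 5: 5 − 4 = 1
  item 6: 0
  item 7: 5 − 1 = 4
  item 8: 0
  item 9: 2
Total = 5 + 4 + 4 + 3 + 1 + 0 + 4 + 0 + 2 = 23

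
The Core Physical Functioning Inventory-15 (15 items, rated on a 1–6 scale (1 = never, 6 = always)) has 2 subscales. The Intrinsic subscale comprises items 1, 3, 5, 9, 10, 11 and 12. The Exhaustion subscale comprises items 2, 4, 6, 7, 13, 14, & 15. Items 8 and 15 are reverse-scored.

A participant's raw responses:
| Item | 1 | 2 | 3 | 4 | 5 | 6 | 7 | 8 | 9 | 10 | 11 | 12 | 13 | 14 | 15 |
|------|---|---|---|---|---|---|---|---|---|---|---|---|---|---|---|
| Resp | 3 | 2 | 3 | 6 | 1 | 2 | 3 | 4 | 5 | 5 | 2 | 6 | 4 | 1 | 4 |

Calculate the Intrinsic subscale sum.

25

Intrinsic items: 1, 3, 5, 9, 10, 11, 12.
  item 1: 3
  item 3: 3
  item 5: 1
  item 9: 5
  item 10: 5
  item 11: 2
  item 12: 6
Sum = 3 + 3 + 1 + 5 + 5 + 2 + 6 = 25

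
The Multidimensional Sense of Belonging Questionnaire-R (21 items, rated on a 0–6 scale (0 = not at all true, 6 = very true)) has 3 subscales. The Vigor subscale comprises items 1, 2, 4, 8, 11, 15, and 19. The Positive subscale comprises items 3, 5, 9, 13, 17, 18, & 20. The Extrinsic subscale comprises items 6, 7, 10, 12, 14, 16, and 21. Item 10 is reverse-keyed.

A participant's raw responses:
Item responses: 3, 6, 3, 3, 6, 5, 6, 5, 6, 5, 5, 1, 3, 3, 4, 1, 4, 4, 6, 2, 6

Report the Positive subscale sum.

28

Positive items: 3, 5, 9, 13, 17, 18, 20.
  item 3: 3
  item 5: 6
  item 9: 6
  item 13: 3
  item 17: 4
  item 18: 4
  item 20: 2
Sum = 3 + 6 + 6 + 3 + 4 + 4 + 2 = 28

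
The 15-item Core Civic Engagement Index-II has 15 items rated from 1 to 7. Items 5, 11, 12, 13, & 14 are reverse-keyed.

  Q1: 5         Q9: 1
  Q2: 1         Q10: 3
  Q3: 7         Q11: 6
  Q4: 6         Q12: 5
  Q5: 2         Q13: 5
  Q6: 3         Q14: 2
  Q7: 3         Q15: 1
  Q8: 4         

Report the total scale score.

54

Reversing items 5, 11, 12, 13 and 14 with 8 − raw:
Total = 5 + 1 + 7 + 6 + (8−2) + 3 + 3 + 4 + 1 + 3 + (8−6) + (8−5) + (8−5) + (8−2) + 1
      = 5 + 1 + 7 + 6 + 6 + 3 + 3 + 4 + 1 + 3 + 2 + 3 + 3 + 6 + 1 = 54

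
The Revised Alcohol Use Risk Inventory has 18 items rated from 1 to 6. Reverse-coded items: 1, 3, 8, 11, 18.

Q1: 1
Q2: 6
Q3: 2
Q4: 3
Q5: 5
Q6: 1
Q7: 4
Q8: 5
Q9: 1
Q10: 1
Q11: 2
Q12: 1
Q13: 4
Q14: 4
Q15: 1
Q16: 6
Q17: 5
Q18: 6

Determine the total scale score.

Raw sum = 58. Reverse-coded items: 1, 3, 8, 11, 18; their raw sum = 16.
Each reversal replaces raw with 7 − raw, changing the total by 7 − 2·raw per item.
Total = 58 + 5·7 − 2·16 = 58 + 35 − 32 = 61

61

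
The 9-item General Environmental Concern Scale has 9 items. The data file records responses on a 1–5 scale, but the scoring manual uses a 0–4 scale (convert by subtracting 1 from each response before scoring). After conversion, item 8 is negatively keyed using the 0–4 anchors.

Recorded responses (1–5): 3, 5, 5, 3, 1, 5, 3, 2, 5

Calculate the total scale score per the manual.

25

Convert to 0–4: 2, 4, 4, 2, 0, 4, 2, 1, 4
Reverse-coded (reversed = (0+4) − raw = 4 − raw):
  item 8: 4 − 1 = 3
Scored: 2, 4, 4, 2, 0, 4, 2, 3, 4
Total = 25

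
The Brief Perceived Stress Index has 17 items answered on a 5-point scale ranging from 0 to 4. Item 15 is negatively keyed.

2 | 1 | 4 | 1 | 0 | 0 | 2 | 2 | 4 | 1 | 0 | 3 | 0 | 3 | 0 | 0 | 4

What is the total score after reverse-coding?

31

Reversing item 15 with 4 − raw:
Total = 2 + 1 + 4 + 1 + 0 + 0 + 2 + 2 + 4 + 1 + 0 + 3 + 0 + 3 + (4−0) + 0 + 4
      = 2 + 1 + 4 + 1 + 0 + 0 + 2 + 2 + 4 + 1 + 0 + 3 + 0 + 3 + 4 + 0 + 4 = 31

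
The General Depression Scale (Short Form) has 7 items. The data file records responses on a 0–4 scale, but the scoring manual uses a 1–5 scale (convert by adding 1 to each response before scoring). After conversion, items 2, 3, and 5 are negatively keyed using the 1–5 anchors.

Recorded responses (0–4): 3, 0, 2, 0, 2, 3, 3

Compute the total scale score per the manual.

Convert to 1–5: 4, 1, 3, 1, 3, 4, 4
Reverse-coded (reversed = (1+5) − raw = 6 − raw):
  item 2: 6 − 1 = 5
  item 3: 6 − 3 = 3
  item 5: 6 − 3 = 3
Scored: 4, 5, 3, 1, 3, 4, 4
Total = 24

24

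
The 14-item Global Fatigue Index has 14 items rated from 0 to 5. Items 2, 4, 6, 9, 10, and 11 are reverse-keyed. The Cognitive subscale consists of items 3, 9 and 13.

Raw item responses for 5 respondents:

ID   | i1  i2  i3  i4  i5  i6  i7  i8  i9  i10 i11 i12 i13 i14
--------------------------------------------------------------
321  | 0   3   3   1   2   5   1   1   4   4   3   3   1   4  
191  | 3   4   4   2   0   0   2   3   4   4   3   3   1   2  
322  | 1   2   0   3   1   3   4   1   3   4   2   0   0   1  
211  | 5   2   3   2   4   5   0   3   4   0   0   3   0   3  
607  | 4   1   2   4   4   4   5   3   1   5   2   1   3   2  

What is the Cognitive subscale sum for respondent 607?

Respondent 607 raw: 4, 1, 2, 4, 4, 4, 5, 3, 1, 5, 2, 1, 3, 2.
Cognitive items: 3, 9, 13.
Reverse-coded (on a 0–5 scale, reversed = 5 − raw):
  item 3: 2
  item 9: 5 − 1 = 4
  item 13: 3
Sum = 2 + 4 + 3 = 9

9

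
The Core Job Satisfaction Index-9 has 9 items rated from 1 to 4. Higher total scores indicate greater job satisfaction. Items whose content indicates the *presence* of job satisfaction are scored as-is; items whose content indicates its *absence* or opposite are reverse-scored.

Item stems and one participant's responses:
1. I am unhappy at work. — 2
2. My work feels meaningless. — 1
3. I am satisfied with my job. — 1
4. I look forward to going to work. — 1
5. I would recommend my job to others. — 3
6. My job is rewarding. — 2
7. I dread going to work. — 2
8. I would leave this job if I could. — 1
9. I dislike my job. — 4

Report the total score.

22

Items 1, 2, 7, 8, 9 describe the absence/opposite of job satisfaction → reverse-score.
on a 1–4 scale, reversed = 5 − raw.
  item 1: 5 − 2 = 3
  item 2: 5 − 1 = 4
  item 3: 1
  item 4: 1
  item 5: 3
  item 6: 2
  item 7: 5 − 2 = 3
  item 8: 5 − 1 = 4
  item 9: 5 − 4 = 1
Total = 3 + 4 + 1 + 1 + 3 + 2 + 3 + 4 + 1 = 22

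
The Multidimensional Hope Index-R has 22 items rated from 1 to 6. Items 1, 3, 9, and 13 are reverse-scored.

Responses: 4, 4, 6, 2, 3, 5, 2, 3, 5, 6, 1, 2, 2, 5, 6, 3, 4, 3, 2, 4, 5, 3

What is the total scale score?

74

Raw sum = 80. Reverse-scored items: 1, 3, 9, 13; their raw sum = 17.
Each reversal replaces raw with 7 − raw, changing the total by 7 − 2·raw per item.
Total = 80 + 4·7 − 2·17 = 80 + 28 − 34 = 74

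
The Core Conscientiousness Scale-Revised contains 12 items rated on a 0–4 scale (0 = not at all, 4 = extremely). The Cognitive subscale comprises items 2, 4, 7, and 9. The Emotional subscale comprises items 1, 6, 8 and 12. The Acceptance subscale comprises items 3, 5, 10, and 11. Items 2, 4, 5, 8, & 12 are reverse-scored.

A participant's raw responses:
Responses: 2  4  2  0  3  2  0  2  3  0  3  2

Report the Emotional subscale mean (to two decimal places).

Emotional items: 1, 6, 8, 12.
Of these, items 8 & 12 are reverse-scored; on a 0–4 scale, reversed = 4 − raw.
  item 1: 2
  item 6: 2
  item 8: 4 − 2 = 2
  item 12: 4 − 2 = 2
Sum = 2 + 2 + 2 + 2 = 8
Mean = 8 / 4 = 2.00

2.00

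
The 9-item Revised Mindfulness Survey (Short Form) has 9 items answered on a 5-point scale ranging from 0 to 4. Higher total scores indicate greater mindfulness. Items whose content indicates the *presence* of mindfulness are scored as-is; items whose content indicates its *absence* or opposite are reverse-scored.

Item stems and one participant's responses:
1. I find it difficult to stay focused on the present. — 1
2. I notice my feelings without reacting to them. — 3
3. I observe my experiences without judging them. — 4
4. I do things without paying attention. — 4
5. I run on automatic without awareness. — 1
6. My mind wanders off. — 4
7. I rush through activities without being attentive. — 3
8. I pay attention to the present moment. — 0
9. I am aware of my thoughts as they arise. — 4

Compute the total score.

18

Items 1, 4, 5, 6, 7 describe the absence/opposite of mindfulness → reverse-score.
reverse-coded value = 4 − response.
  item 1: 4 − 1 = 3
  item 2: 3
  item 3: 4
  item 4: 4 − 4 = 0
  item 5: 4 − 1 = 3
  item 6: 4 − 4 = 0
  item 7: 4 − 3 = 1
  item 8: 0
  item 9: 4
Total = 3 + 3 + 4 + 0 + 3 + 0 + 1 + 0 + 4 = 18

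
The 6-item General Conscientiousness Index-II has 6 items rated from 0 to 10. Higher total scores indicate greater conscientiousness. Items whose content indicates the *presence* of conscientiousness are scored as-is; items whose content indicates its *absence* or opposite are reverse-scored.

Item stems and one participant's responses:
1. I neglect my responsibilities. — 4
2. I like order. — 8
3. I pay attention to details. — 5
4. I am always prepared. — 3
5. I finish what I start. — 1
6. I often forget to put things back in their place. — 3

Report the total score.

Items 1, 6 describe the absence/opposite of conscientiousness → reverse-score.
reversed = (0+10) − raw = 10 − raw.
  item 1: 10 − 4 = 6
  item 2: 8
  item 3: 5
  item 4: 3
  item 5: 1
  item 6: 10 − 3 = 7
Total = 6 + 8 + 5 + 3 + 1 + 7 = 30

30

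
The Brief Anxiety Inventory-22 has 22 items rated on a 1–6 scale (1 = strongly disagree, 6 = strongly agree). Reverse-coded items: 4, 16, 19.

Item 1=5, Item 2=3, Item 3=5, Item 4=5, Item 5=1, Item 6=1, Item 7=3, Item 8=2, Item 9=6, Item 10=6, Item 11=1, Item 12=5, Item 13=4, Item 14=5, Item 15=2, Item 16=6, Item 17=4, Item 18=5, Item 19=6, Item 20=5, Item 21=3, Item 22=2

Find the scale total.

72

Reverse-coded items (on a 1–6 scale, reversed = 7 − raw):
  item 4: 7 − 5 = 2
  item 16: 7 − 6 = 1
  item 19: 7 − 6 = 1
After reverse-coding: 5, 3, 5, 2, 1, 1, 3, 2, 6, 6, 1, 5, 4, 5, 2, 1, 4, 5, 1, 5, 3, 2
Total = 5 + 3 + 5 + 2 + 1 + 1 + 3 + 2 + 6 + 6 + 1 + 5 + 4 + 5 + 2 + 1 + 4 + 5 + 1 + 5 + 3 + 2 = 72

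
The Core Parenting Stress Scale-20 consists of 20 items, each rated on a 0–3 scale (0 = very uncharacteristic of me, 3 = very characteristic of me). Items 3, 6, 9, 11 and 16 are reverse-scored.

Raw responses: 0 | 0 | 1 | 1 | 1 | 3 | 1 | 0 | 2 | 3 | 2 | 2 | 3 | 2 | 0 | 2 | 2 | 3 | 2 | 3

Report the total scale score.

Apply reverse scoring (reverse-coded value = 3 − response):
  item 3: 3 − 1 = 2
  item 6: 3 − 3 = 0
  item 9: 3 − 2 = 1
  item 11: 3 − 2 = 1
  item 16: 3 − 2 = 1
Scored responses: 0, 0, 2, 1, 1, 0, 1, 0, 1, 3, 1, 2, 3, 2, 0, 1, 2, 3, 2, 3
Total = 0 + 0 + 2 + 1 + 1 + 0 + 1 + 0 + 1 + 3 + 1 + 2 + 3 + 2 + 0 + 1 + 2 + 3 + 2 + 3 = 28

28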